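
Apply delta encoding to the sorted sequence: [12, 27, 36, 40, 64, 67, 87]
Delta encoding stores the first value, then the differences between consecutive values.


First value: 12
Deltas:
  27 - 12 = 15
  36 - 27 = 9
  40 - 36 = 4
  64 - 40 = 24
  67 - 64 = 3
  87 - 67 = 20


Delta encoded: [12, 15, 9, 4, 24, 3, 20]


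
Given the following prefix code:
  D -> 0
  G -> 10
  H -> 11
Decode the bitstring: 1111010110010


Decoding step by step:
Bits 11 -> H
Bits 11 -> H
Bits 0 -> D
Bits 10 -> G
Bits 11 -> H
Bits 0 -> D
Bits 0 -> D
Bits 10 -> G


Decoded message: HHDGHDDG


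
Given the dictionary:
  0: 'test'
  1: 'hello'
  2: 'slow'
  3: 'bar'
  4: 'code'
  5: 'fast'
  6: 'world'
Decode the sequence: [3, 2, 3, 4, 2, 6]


Look up each index in the dictionary:
  3 -> 'bar'
  2 -> 'slow'
  3 -> 'bar'
  4 -> 'code'
  2 -> 'slow'
  6 -> 'world'

Decoded: "bar slow bar code slow world"


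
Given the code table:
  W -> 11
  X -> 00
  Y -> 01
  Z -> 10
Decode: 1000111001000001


Decoding:
10 -> Z
00 -> X
11 -> W
10 -> Z
01 -> Y
00 -> X
00 -> X
01 -> Y


Result: ZXWZYXXY


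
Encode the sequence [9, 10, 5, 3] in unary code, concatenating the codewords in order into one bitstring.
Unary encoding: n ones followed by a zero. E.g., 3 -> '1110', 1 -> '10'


Encode each number as n ones followed by a terminating 0:
  9 -> 1111111110 (10 bits)
  10 -> 11111111110 (11 bits)
  5 -> 111110 (6 bits)
  3 -> 1110 (4 bits)
Total length = 10 + 11 + 6 + 4 = 31 bits.

Unary([9, 10, 5, 3]) = 1111111110111111111101111101110 (31 bits)


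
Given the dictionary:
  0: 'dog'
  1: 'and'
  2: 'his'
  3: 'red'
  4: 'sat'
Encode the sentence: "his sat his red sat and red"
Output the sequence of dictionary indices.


Look up each word in the dictionary:
  'his' -> 2
  'sat' -> 4
  'his' -> 2
  'red' -> 3
  'sat' -> 4
  'and' -> 1
  'red' -> 3

Encoded: [2, 4, 2, 3, 4, 1, 3]


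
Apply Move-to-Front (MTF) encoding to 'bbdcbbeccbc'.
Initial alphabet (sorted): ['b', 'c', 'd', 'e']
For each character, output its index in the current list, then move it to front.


MTF encoding:
'b': index 0 in ['b', 'c', 'd', 'e'] -> ['b', 'c', 'd', 'e']
'b': index 0 in ['b', 'c', 'd', 'e'] -> ['b', 'c', 'd', 'e']
'd': index 2 in ['b', 'c', 'd', 'e'] -> ['d', 'b', 'c', 'e']
'c': index 2 in ['d', 'b', 'c', 'e'] -> ['c', 'd', 'b', 'e']
'b': index 2 in ['c', 'd', 'b', 'e'] -> ['b', 'c', 'd', 'e']
'b': index 0 in ['b', 'c', 'd', 'e'] -> ['b', 'c', 'd', 'e']
'e': index 3 in ['b', 'c', 'd', 'e'] -> ['e', 'b', 'c', 'd']
'c': index 2 in ['e', 'b', 'c', 'd'] -> ['c', 'e', 'b', 'd']
'c': index 0 in ['c', 'e', 'b', 'd'] -> ['c', 'e', 'b', 'd']
'b': index 2 in ['c', 'e', 'b', 'd'] -> ['b', 'c', 'e', 'd']
'c': index 1 in ['b', 'c', 'e', 'd'] -> ['c', 'b', 'e', 'd']


Output: [0, 0, 2, 2, 2, 0, 3, 2, 0, 2, 1]


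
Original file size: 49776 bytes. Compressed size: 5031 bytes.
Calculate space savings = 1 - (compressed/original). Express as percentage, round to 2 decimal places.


ratio = compressed/original = 5031/49776 = 0.101073
savings = 1 - ratio = 1 - 0.101073 = 0.898927
as a percentage: 0.898927 * 100 = 89.89%

Space savings = 1 - 5031/49776 = 89.89%


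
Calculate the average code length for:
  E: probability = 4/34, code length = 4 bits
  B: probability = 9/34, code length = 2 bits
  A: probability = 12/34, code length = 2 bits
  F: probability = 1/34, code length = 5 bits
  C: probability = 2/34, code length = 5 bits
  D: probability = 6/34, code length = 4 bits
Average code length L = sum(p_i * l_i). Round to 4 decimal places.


Weighted contributions p_i * l_i:
  E: (4/34) * 4 = 16/34
  B: (9/34) * 2 = 18/34
  A: (12/34) * 2 = 24/34
  F: (1/34) * 5 = 5/34
  C: (2/34) * 5 = 10/34
  D: (6/34) * 4 = 24/34
Sum = (16 + 18 + 24 + 5 + 10 + 24)/34 = 97/34

L = 97/34 = 2.8529 bits/symbol


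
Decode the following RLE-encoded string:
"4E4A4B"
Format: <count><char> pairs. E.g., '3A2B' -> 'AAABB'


Expanding each <count><char> pair:
  4E -> 'EEEE'
  4A -> 'AAAA'
  4B -> 'BBBB'

Decoded = EEEEAAAABBBB


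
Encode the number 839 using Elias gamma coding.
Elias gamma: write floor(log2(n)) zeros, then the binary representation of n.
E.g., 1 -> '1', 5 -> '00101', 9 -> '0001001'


num_bits = floor(log2(839)) + 1 = 10
leading_zeros = num_bits - 1 = 9
binary(839) = 1101000111

Elias gamma(839) = '000000000' + '1101000111' = 0000000001101000111 (19 bits)


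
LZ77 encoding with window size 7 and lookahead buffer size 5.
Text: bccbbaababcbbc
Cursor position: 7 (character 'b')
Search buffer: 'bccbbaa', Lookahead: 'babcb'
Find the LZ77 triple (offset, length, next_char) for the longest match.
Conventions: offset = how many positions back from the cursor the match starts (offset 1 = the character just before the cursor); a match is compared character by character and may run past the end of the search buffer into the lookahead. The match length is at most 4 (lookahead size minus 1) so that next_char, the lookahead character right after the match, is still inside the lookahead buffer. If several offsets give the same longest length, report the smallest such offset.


Try each offset into the search buffer:
  offset=1 (pos 6, char 'a'): match length 0
  offset=2 (pos 5, char 'a'): match length 0
  offset=3 (pos 4, char 'b'): match length 2
  offset=4 (pos 3, char 'b'): match length 1
  offset=5 (pos 2, char 'c'): match length 0
  offset=6 (pos 1, char 'c'): match length 0
  offset=7 (pos 0, char 'b'): match length 1
Longest match has length 2 at offset 3.
next_char = character at position 7 + 2 = 9 -> 'b'

Best match: offset=3, length=2 (matching 'ba' starting at position 4)
LZ77 triple: (3, 2, 'b')


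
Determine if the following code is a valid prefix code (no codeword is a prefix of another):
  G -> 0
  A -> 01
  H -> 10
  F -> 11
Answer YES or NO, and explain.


Checking each pair (does one codeword prefix another?):
  G='0' vs A='01': prefix -- VIOLATION

NO -- this is NOT a valid prefix code. G (0) is a prefix of A (01).


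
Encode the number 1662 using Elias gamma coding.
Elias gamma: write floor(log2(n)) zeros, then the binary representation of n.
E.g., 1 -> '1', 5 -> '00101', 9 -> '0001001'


num_bits = floor(log2(1662)) + 1 = 11
leading_zeros = num_bits - 1 = 10
binary(1662) = 11001111110

Elias gamma(1662) = '0000000000' + '11001111110' = 000000000011001111110 (21 bits)


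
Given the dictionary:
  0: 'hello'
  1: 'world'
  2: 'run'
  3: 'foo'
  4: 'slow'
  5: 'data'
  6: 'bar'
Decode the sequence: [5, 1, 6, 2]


Look up each index in the dictionary:
  5 -> 'data'
  1 -> 'world'
  6 -> 'bar'
  2 -> 'run'

Decoded: "data world bar run"


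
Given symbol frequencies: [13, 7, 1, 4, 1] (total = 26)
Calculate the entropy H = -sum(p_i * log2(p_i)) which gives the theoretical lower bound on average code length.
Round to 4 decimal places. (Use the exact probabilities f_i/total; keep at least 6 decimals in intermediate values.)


Per-symbol terms -p_i * log2(p_i) with p_i = f_i/26:
  p = 13/26 = 0.500000: log2(p) = -1.000000, -p*log2(p) = 0.500000
  p = 7/26 = 0.269231: log2(p) = -1.893085, -p*log2(p) = 0.509677
  p = 1/26 = 0.038462: log2(p) = -4.700440, -p*log2(p) = 0.180786
  p = 4/26 = 0.153846: log2(p) = -2.700440, -p*log2(p) = 0.415452
  p = 1/26 = 0.038462: log2(p) = -4.700440, -p*log2(p) = 0.180786
H = 0.500000 + 0.509677 + 0.180786 + 0.415452 + 0.180786 = 1.786701

H = 1.7867 bits/symbol


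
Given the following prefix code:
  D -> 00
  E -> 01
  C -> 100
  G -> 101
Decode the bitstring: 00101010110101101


Decoding step by step:
Bits 00 -> D
Bits 101 -> G
Bits 01 -> E
Bits 01 -> E
Bits 101 -> G
Bits 01 -> E
Bits 101 -> G


Decoded message: DGEEGEG


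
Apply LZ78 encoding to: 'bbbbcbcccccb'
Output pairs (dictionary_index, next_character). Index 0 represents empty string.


LZ78 encoding steps:
Dictionary: {0: ''}
Step 1: w='' (idx 0), next='b' -> output (0, 'b'), add 'b' as idx 1
Step 2: w='b' (idx 1), next='b' -> output (1, 'b'), add 'bb' as idx 2
Step 3: w='b' (idx 1), next='c' -> output (1, 'c'), add 'bc' as idx 3
Step 4: w='bc' (idx 3), next='c' -> output (3, 'c'), add 'bcc' as idx 4
Step 5: w='' (idx 0), next='c' -> output (0, 'c'), add 'c' as idx 5
Step 6: w='c' (idx 5), next='c' -> output (5, 'c'), add 'cc' as idx 6
Step 7: w='b' (idx 1), end of input -> output (1, '')


Encoded: [(0, 'b'), (1, 'b'), (1, 'c'), (3, 'c'), (0, 'c'), (5, 'c'), (1, '')]


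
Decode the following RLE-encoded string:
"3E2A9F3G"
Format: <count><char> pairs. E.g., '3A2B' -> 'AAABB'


Expanding each <count><char> pair:
  3E -> 'EEE'
  2A -> 'AA'
  9F -> 'FFFFFFFFF'
  3G -> 'GGG'

Decoded = EEEAAFFFFFFFFFGGG


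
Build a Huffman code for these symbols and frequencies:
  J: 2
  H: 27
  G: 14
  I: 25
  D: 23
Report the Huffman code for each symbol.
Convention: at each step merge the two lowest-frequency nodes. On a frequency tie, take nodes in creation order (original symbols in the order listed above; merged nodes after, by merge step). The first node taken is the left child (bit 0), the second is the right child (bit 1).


Huffman tree construction:
Step 1: Merge J(2) + G(14) = 16
Step 2: Merge (J+G)(16) + D(23) = 39
Step 3: Merge I(25) + H(27) = 52
Step 4: Merge ((J+G)+D)(39) + (I+H)(52) = 91
Read each symbol's code off the tree from the root (left child = 0, right child = 1).

Codes:
  J: 000 (length 3)
  H: 11 (length 2)
  G: 001 (length 3)
  I: 10 (length 2)
  D: 01 (length 2)
Average code length: 198/91 = 2.1758 bits/symbol


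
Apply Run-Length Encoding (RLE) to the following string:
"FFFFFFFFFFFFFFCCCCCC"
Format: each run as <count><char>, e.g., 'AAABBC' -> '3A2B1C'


Scanning runs left to right:
  i=0: run of 'F' x 14 -> '14F'
  i=14: run of 'C' x 6 -> '6C'

RLE = 14F6C


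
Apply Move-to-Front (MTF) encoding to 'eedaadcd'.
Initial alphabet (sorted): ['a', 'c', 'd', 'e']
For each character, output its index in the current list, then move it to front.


MTF encoding:
'e': index 3 in ['a', 'c', 'd', 'e'] -> ['e', 'a', 'c', 'd']
'e': index 0 in ['e', 'a', 'c', 'd'] -> ['e', 'a', 'c', 'd']
'd': index 3 in ['e', 'a', 'c', 'd'] -> ['d', 'e', 'a', 'c']
'a': index 2 in ['d', 'e', 'a', 'c'] -> ['a', 'd', 'e', 'c']
'a': index 0 in ['a', 'd', 'e', 'c'] -> ['a', 'd', 'e', 'c']
'd': index 1 in ['a', 'd', 'e', 'c'] -> ['d', 'a', 'e', 'c']
'c': index 3 in ['d', 'a', 'e', 'c'] -> ['c', 'd', 'a', 'e']
'd': index 1 in ['c', 'd', 'a', 'e'] -> ['d', 'c', 'a', 'e']


Output: [3, 0, 3, 2, 0, 1, 3, 1]


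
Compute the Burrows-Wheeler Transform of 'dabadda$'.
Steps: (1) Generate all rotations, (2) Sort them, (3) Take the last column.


Rotations (sorted):
  0: $dabadda -> last char: a
  1: a$dabadd -> last char: d
  2: abadda$d -> last char: d
  3: adda$dab -> last char: b
  4: badda$da -> last char: a
  5: da$dabad -> last char: d
  6: dabadda$ -> last char: $
  7: dda$daba -> last char: a


BWT = addbad$a


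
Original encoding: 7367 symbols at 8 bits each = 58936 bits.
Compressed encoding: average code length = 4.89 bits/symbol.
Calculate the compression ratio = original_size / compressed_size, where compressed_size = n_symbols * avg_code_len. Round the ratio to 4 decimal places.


original_size = n_symbols * orig_bits = 7367 * 8 = 58936 bits
compressed_size = n_symbols * avg_code_len = 7367 * 4.89 = 36024.63 bits
ratio = original_size / compressed_size = 58936 / 36024.63 = 1.636

Compression ratio = 1.636


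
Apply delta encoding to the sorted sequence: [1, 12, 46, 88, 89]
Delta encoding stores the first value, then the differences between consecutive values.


First value: 1
Deltas:
  12 - 1 = 11
  46 - 12 = 34
  88 - 46 = 42
  89 - 88 = 1


Delta encoded: [1, 11, 34, 42, 1]


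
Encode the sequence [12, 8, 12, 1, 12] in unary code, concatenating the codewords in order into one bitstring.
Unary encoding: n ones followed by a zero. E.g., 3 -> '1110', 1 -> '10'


Encode each number as n ones followed by a terminating 0:
  12 -> 1111111111110 (13 bits)
  8 -> 111111110 (9 bits)
  12 -> 1111111111110 (13 bits)
  1 -> 10 (2 bits)
  12 -> 1111111111110 (13 bits)
Total length = 13 + 9 + 13 + 2 + 13 = 50 bits.

Unary([12, 8, 12, 1, 12]) = 11111111111101111111101111111111110101111111111110 (50 bits)


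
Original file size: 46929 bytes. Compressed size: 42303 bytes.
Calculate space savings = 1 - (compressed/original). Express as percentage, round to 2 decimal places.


ratio = compressed/original = 42303/46929 = 0.901426
savings = 1 - ratio = 1 - 0.901426 = 0.098574
as a percentage: 0.098574 * 100 = 9.86%

Space savings = 1 - 42303/46929 = 9.86%


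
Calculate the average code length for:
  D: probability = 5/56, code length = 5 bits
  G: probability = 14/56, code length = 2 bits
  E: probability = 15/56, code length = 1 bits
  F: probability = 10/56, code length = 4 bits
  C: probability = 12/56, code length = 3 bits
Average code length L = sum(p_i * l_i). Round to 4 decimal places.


Weighted contributions p_i * l_i:
  D: (5/56) * 5 = 25/56
  G: (14/56) * 2 = 28/56
  E: (15/56) * 1 = 15/56
  F: (10/56) * 4 = 40/56
  C: (12/56) * 3 = 36/56
Sum = (25 + 28 + 15 + 40 + 36)/56 = 144/56

L = 144/56 = 2.5714 bits/symbol


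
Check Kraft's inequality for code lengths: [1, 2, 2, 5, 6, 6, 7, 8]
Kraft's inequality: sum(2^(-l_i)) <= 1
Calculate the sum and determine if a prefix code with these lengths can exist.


Sum = 2^(-1) + 2^(-2) + 2^(-2) + 2^(-5) + 2^(-6) + 2^(-6) + 2^(-7) + 2^(-8)
    = 0.5 + 0.25 + 0.25 + 0.03125 + 0.015625 + 0.015625 + 0.0078125 + 0.00390625
    = 275/256 = 1.07421875
Since 1.07421875 > 1, Kraft's inequality is NOT satisfied.
A prefix code with these lengths CANNOT exist.

Kraft sum = 1.07421875. Not satisfied.


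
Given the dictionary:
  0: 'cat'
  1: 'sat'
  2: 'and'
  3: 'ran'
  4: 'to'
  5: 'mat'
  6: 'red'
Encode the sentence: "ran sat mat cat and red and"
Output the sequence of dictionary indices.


Look up each word in the dictionary:
  'ran' -> 3
  'sat' -> 1
  'mat' -> 5
  'cat' -> 0
  'and' -> 2
  'red' -> 6
  'and' -> 2

Encoded: [3, 1, 5, 0, 2, 6, 2]


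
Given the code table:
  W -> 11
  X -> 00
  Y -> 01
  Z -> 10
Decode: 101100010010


Decoding:
10 -> Z
11 -> W
00 -> X
01 -> Y
00 -> X
10 -> Z


Result: ZWXYXZ


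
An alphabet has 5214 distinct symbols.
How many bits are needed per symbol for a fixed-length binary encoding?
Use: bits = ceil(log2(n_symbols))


log2(5214) = 12.3482
Bracket: 2^12 = 4096 < 5214 <= 2^13 = 8192
So ceil(log2(5214)) = 13

bits = ceil(log2(5214)) = ceil(12.3482) = 13 bits


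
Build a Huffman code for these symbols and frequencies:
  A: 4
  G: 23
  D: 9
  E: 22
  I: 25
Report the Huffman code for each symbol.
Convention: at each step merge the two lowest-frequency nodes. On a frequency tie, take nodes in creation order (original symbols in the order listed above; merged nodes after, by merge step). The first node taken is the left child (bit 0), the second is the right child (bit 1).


Huffman tree construction:
Step 1: Merge A(4) + D(9) = 13
Step 2: Merge (A+D)(13) + E(22) = 35
Step 3: Merge G(23) + I(25) = 48
Step 4: Merge ((A+D)+E)(35) + (G+I)(48) = 83
Read each symbol's code off the tree from the root (left child = 0, right child = 1).

Codes:
  A: 000 (length 3)
  G: 10 (length 2)
  D: 001 (length 3)
  E: 01 (length 2)
  I: 11 (length 2)
Average code length: 179/83 = 2.1566 bits/symbol


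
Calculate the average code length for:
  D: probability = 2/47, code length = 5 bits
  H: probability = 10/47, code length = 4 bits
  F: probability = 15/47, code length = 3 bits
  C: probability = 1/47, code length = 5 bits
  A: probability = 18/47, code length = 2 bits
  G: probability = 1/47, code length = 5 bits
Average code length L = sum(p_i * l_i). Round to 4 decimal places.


Weighted contributions p_i * l_i:
  D: (2/47) * 5 = 10/47
  H: (10/47) * 4 = 40/47
  F: (15/47) * 3 = 45/47
  C: (1/47) * 5 = 5/47
  A: (18/47) * 2 = 36/47
  G: (1/47) * 5 = 5/47
Sum = (10 + 40 + 45 + 5 + 36 + 5)/47 = 141/47

L = 141/47 = 3.0000 bits/symbol


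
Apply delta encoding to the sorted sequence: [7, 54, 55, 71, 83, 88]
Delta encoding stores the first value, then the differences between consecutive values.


First value: 7
Deltas:
  54 - 7 = 47
  55 - 54 = 1
  71 - 55 = 16
  83 - 71 = 12
  88 - 83 = 5


Delta encoded: [7, 47, 1, 16, 12, 5]


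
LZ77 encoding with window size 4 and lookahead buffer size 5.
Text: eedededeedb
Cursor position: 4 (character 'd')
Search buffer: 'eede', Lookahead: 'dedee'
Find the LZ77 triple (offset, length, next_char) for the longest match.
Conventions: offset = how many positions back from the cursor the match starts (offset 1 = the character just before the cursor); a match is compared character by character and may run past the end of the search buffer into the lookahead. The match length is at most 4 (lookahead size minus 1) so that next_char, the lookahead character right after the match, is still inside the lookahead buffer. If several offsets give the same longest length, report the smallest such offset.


Try each offset into the search buffer:
  offset=1 (pos 3, char 'e'): match length 0
  offset=2 (pos 2, char 'd'): match length 4
  offset=3 (pos 1, char 'e'): match length 0
  offset=4 (pos 0, char 'e'): match length 0
Longest match has length 4 at offset 2.
next_char = character at position 4 + 4 = 8 -> 'e'

Best match: offset=2, length=4 (matching 'dede' starting at position 2)
LZ77 triple: (2, 4, 'e')


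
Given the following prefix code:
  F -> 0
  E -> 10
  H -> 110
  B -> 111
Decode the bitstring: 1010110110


Decoding step by step:
Bits 10 -> E
Bits 10 -> E
Bits 110 -> H
Bits 110 -> H


Decoded message: EEHH


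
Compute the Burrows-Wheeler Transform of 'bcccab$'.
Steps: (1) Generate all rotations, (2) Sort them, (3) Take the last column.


Rotations (sorted):
  0: $bcccab -> last char: b
  1: ab$bccc -> last char: c
  2: b$bccca -> last char: a
  3: bcccab$ -> last char: $
  4: cab$bcc -> last char: c
  5: ccab$bc -> last char: c
  6: cccab$b -> last char: b


BWT = bca$ccb


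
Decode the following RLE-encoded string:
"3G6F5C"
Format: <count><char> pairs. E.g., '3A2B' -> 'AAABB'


Expanding each <count><char> pair:
  3G -> 'GGG'
  6F -> 'FFFFFF'
  5C -> 'CCCCC'

Decoded = GGGFFFFFFCCCCC


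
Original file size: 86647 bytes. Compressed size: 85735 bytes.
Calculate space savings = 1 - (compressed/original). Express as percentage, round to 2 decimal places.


ratio = compressed/original = 85735/86647 = 0.989475
savings = 1 - ratio = 1 - 0.989475 = 0.010525
as a percentage: 0.010525 * 100 = 1.05%

Space savings = 1 - 85735/86647 = 1.05%


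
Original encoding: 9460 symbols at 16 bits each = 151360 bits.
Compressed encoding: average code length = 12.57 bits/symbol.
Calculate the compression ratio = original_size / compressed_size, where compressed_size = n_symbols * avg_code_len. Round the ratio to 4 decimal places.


original_size = n_symbols * orig_bits = 9460 * 16 = 151360 bits
compressed_size = n_symbols * avg_code_len = 9460 * 12.57 = 118912.2 bits
ratio = original_size / compressed_size = 151360 / 118912.2 = 1.2729

Compression ratio = 1.2729


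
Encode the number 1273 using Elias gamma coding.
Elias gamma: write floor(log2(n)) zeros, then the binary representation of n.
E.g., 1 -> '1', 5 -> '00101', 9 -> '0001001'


num_bits = floor(log2(1273)) + 1 = 11
leading_zeros = num_bits - 1 = 10
binary(1273) = 10011111001

Elias gamma(1273) = '0000000000' + '10011111001' = 000000000010011111001 (21 bits)


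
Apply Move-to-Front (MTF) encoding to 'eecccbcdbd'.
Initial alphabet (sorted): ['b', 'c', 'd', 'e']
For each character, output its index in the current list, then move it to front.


MTF encoding:
'e': index 3 in ['b', 'c', 'd', 'e'] -> ['e', 'b', 'c', 'd']
'e': index 0 in ['e', 'b', 'c', 'd'] -> ['e', 'b', 'c', 'd']
'c': index 2 in ['e', 'b', 'c', 'd'] -> ['c', 'e', 'b', 'd']
'c': index 0 in ['c', 'e', 'b', 'd'] -> ['c', 'e', 'b', 'd']
'c': index 0 in ['c', 'e', 'b', 'd'] -> ['c', 'e', 'b', 'd']
'b': index 2 in ['c', 'e', 'b', 'd'] -> ['b', 'c', 'e', 'd']
'c': index 1 in ['b', 'c', 'e', 'd'] -> ['c', 'b', 'e', 'd']
'd': index 3 in ['c', 'b', 'e', 'd'] -> ['d', 'c', 'b', 'e']
'b': index 2 in ['d', 'c', 'b', 'e'] -> ['b', 'd', 'c', 'e']
'd': index 1 in ['b', 'd', 'c', 'e'] -> ['d', 'b', 'c', 'e']


Output: [3, 0, 2, 0, 0, 2, 1, 3, 2, 1]


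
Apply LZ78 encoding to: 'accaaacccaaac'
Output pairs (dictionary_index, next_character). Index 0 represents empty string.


LZ78 encoding steps:
Dictionary: {0: ''}
Step 1: w='' (idx 0), next='a' -> output (0, 'a'), add 'a' as idx 1
Step 2: w='' (idx 0), next='c' -> output (0, 'c'), add 'c' as idx 2
Step 3: w='c' (idx 2), next='a' -> output (2, 'a'), add 'ca' as idx 3
Step 4: w='a' (idx 1), next='a' -> output (1, 'a'), add 'aa' as idx 4
Step 5: w='c' (idx 2), next='c' -> output (2, 'c'), add 'cc' as idx 5
Step 6: w='ca' (idx 3), next='a' -> output (3, 'a'), add 'caa' as idx 6
Step 7: w='a' (idx 1), next='c' -> output (1, 'c'), add 'ac' as idx 7


Encoded: [(0, 'a'), (0, 'c'), (2, 'a'), (1, 'a'), (2, 'c'), (3, 'a'), (1, 'c')]


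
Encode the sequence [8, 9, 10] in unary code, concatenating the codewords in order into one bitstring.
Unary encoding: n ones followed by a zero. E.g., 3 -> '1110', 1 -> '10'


Encode each number as n ones followed by a terminating 0:
  8 -> 111111110 (9 bits)
  9 -> 1111111110 (10 bits)
  10 -> 11111111110 (11 bits)
Total length = 9 + 10 + 11 = 30 bits.

Unary([8, 9, 10]) = 111111110111111111011111111110 (30 bits)


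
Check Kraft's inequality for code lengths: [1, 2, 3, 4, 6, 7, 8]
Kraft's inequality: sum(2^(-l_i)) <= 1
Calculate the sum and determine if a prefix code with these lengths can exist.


Sum = 2^(-1) + 2^(-2) + 2^(-3) + 2^(-4) + 2^(-6) + 2^(-7) + 2^(-8)
    = 0.5 + 0.25 + 0.125 + 0.0625 + 0.015625 + 0.0078125 + 0.00390625
    = 247/256 = 0.96484375
Since 0.96484375 <= 1, Kraft's inequality IS satisfied.
A prefix code with these lengths CAN exist.

Kraft sum = 0.96484375. Satisfied.


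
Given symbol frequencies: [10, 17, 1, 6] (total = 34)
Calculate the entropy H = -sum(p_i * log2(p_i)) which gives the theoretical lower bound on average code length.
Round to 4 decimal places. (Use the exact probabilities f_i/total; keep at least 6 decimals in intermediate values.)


Per-symbol terms -p_i * log2(p_i) with p_i = f_i/34:
  p = 10/34 = 0.294118: log2(p) = -1.765535, -p*log2(p) = 0.519275
  p = 17/34 = 0.500000: log2(p) = -1.000000, -p*log2(p) = 0.500000
  p = 1/34 = 0.029412: log2(p) = -5.087463, -p*log2(p) = 0.149631
  p = 6/34 = 0.176471: log2(p) = -2.502500, -p*log2(p) = 0.441618
H = 0.519275 + 0.500000 + 0.149631 + 0.441618 = 1.610524

H = 1.6105 bits/symbol


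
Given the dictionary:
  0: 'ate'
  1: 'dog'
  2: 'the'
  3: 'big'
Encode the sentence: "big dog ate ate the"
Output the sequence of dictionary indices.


Look up each word in the dictionary:
  'big' -> 3
  'dog' -> 1
  'ate' -> 0
  'ate' -> 0
  'the' -> 2

Encoded: [3, 1, 0, 0, 2]


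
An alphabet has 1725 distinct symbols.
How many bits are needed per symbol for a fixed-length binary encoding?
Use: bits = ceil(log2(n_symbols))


log2(1725) = 10.7524
Bracket: 2^10 = 1024 < 1725 <= 2^11 = 2048
So ceil(log2(1725)) = 11

bits = ceil(log2(1725)) = ceil(10.7524) = 11 bits


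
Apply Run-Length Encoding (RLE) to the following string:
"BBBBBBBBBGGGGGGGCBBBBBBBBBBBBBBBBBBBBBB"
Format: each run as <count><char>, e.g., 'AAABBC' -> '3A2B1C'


Scanning runs left to right:
  i=0: run of 'B' x 9 -> '9B'
  i=9: run of 'G' x 7 -> '7G'
  i=16: run of 'C' x 1 -> '1C'
  i=17: run of 'B' x 22 -> '22B'

RLE = 9B7G1C22B


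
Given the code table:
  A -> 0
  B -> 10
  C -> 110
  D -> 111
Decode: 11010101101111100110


Decoding:
110 -> C
10 -> B
10 -> B
110 -> C
111 -> D
110 -> C
0 -> A
110 -> C


Result: CBBCDCAC


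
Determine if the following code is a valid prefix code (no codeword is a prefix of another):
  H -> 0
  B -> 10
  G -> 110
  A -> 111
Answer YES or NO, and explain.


Checking each pair (does one codeword prefix another?):
  H='0' vs B='10': no prefix
  H='0' vs G='110': no prefix
  H='0' vs A='111': no prefix
  B='10' vs H='0': no prefix
  B='10' vs G='110': no prefix
  B='10' vs A='111': no prefix
  G='110' vs H='0': no prefix
  G='110' vs B='10': no prefix
  G='110' vs A='111': no prefix
  A='111' vs H='0': no prefix
  A='111' vs B='10': no prefix
  A='111' vs G='110': no prefix
No violation found over all pairs.

YES -- this is a valid prefix code. No codeword is a prefix of any other codeword.


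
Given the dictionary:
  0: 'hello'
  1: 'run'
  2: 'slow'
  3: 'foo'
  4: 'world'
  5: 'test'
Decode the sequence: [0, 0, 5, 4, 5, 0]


Look up each index in the dictionary:
  0 -> 'hello'
  0 -> 'hello'
  5 -> 'test'
  4 -> 'world'
  5 -> 'test'
  0 -> 'hello'

Decoded: "hello hello test world test hello"


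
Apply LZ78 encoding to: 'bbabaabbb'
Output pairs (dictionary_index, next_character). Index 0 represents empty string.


LZ78 encoding steps:
Dictionary: {0: ''}
Step 1: w='' (idx 0), next='b' -> output (0, 'b'), add 'b' as idx 1
Step 2: w='b' (idx 1), next='a' -> output (1, 'a'), add 'ba' as idx 2
Step 3: w='ba' (idx 2), next='a' -> output (2, 'a'), add 'baa' as idx 3
Step 4: w='b' (idx 1), next='b' -> output (1, 'b'), add 'bb' as idx 4
Step 5: w='b' (idx 1), end of input -> output (1, '')


Encoded: [(0, 'b'), (1, 'a'), (2, 'a'), (1, 'b'), (1, '')]


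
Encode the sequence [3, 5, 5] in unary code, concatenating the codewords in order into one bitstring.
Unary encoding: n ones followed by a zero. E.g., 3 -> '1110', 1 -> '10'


Encode each number as n ones followed by a terminating 0:
  3 -> 1110 (4 bits)
  5 -> 111110 (6 bits)
  5 -> 111110 (6 bits)
Total length = 4 + 6 + 6 = 16 bits.

Unary([3, 5, 5]) = 1110111110111110 (16 bits)


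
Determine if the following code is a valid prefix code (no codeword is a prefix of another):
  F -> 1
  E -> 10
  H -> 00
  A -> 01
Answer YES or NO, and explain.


Checking each pair (does one codeword prefix another?):
  F='1' vs E='10': prefix -- VIOLATION

NO -- this is NOT a valid prefix code. F (1) is a prefix of E (10).


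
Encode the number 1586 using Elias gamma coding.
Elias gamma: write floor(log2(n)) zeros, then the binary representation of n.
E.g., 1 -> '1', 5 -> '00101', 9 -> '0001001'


num_bits = floor(log2(1586)) + 1 = 11
leading_zeros = num_bits - 1 = 10
binary(1586) = 11000110010

Elias gamma(1586) = '0000000000' + '11000110010' = 000000000011000110010 (21 bits)


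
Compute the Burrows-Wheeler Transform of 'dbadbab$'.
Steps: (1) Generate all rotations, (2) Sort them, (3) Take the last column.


Rotations (sorted):
  0: $dbadbab -> last char: b
  1: ab$dbadb -> last char: b
  2: adbab$db -> last char: b
  3: b$dbadba -> last char: a
  4: bab$dbad -> last char: d
  5: badbab$d -> last char: d
  6: dbab$dba -> last char: a
  7: dbadbab$ -> last char: $


BWT = bbbadda$


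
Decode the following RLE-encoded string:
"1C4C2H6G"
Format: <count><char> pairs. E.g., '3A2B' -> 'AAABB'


Expanding each <count><char> pair:
  1C -> 'C'
  4C -> 'CCCC'
  2H -> 'HH'
  6G -> 'GGGGGG'

Decoded = CCCCCHHGGGGGG


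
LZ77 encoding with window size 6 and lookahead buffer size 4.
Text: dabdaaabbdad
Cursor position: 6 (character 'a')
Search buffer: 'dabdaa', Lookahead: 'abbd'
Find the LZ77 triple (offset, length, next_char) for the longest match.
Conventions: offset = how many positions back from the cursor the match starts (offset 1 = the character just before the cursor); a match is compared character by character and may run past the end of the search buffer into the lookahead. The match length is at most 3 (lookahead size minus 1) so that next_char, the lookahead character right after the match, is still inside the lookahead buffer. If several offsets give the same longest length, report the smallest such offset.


Try each offset into the search buffer:
  offset=1 (pos 5, char 'a'): match length 1
  offset=2 (pos 4, char 'a'): match length 1
  offset=3 (pos 3, char 'd'): match length 0
  offset=4 (pos 2, char 'b'): match length 0
  offset=5 (pos 1, char 'a'): match length 2
  offset=6 (pos 0, char 'd'): match length 0
Longest match has length 2 at offset 5.
next_char = character at position 6 + 2 = 8 -> 'b'

Best match: offset=5, length=2 (matching 'ab' starting at position 1)
LZ77 triple: (5, 2, 'b')


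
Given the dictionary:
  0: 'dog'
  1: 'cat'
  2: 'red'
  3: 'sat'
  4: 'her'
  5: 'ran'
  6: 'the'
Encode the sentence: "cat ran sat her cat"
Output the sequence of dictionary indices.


Look up each word in the dictionary:
  'cat' -> 1
  'ran' -> 5
  'sat' -> 3
  'her' -> 4
  'cat' -> 1

Encoded: [1, 5, 3, 4, 1]


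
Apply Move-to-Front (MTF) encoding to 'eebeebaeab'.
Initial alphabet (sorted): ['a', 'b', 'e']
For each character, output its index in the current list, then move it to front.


MTF encoding:
'e': index 2 in ['a', 'b', 'e'] -> ['e', 'a', 'b']
'e': index 0 in ['e', 'a', 'b'] -> ['e', 'a', 'b']
'b': index 2 in ['e', 'a', 'b'] -> ['b', 'e', 'a']
'e': index 1 in ['b', 'e', 'a'] -> ['e', 'b', 'a']
'e': index 0 in ['e', 'b', 'a'] -> ['e', 'b', 'a']
'b': index 1 in ['e', 'b', 'a'] -> ['b', 'e', 'a']
'a': index 2 in ['b', 'e', 'a'] -> ['a', 'b', 'e']
'e': index 2 in ['a', 'b', 'e'] -> ['e', 'a', 'b']
'a': index 1 in ['e', 'a', 'b'] -> ['a', 'e', 'b']
'b': index 2 in ['a', 'e', 'b'] -> ['b', 'a', 'e']


Output: [2, 0, 2, 1, 0, 1, 2, 2, 1, 2]


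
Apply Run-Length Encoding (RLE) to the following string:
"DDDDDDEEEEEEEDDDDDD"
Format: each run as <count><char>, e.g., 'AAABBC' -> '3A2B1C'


Scanning runs left to right:
  i=0: run of 'D' x 6 -> '6D'
  i=6: run of 'E' x 7 -> '7E'
  i=13: run of 'D' x 6 -> '6D'

RLE = 6D7E6D


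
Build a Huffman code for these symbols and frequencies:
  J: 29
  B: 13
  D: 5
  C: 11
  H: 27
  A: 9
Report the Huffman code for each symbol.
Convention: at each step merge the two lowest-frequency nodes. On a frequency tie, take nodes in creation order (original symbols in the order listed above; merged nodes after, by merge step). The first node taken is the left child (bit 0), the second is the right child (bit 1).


Huffman tree construction:
Step 1: Merge D(5) + A(9) = 14
Step 2: Merge C(11) + B(13) = 24
Step 3: Merge (D+A)(14) + (C+B)(24) = 38
Step 4: Merge H(27) + J(29) = 56
Step 5: Merge ((D+A)+(C+B))(38) + (H+J)(56) = 94
Read each symbol's code off the tree from the root (left child = 0, right child = 1).

Codes:
  J: 11 (length 2)
  B: 011 (length 3)
  D: 000 (length 3)
  C: 010 (length 3)
  H: 10 (length 2)
  A: 001 (length 3)
Average code length: 226/94 = 2.4043 bits/symbol


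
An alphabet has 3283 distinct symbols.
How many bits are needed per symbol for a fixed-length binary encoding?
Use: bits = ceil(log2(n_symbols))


log2(3283) = 11.6808
Bracket: 2^11 = 2048 < 3283 <= 2^12 = 4096
So ceil(log2(3283)) = 12

bits = ceil(log2(3283)) = ceil(11.6808) = 12 bits


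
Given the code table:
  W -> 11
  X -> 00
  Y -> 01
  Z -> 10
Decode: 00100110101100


Decoding:
00 -> X
10 -> Z
01 -> Y
10 -> Z
10 -> Z
11 -> W
00 -> X


Result: XZYZZWX


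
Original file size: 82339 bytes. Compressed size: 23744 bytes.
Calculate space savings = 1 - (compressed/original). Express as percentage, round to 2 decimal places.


ratio = compressed/original = 23744/82339 = 0.288369
savings = 1 - ratio = 1 - 0.288369 = 0.711631
as a percentage: 0.711631 * 100 = 71.16%

Space savings = 1 - 23744/82339 = 71.16%


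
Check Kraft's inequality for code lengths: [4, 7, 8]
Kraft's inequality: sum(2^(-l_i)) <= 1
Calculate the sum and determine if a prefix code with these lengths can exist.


Sum = 2^(-4) + 2^(-7) + 2^(-8)
    = 0.0625 + 0.0078125 + 0.00390625
    = 19/256 = 0.07421875
Since 0.07421875 <= 1, Kraft's inequality IS satisfied.
A prefix code with these lengths CAN exist.

Kraft sum = 0.07421875. Satisfied.


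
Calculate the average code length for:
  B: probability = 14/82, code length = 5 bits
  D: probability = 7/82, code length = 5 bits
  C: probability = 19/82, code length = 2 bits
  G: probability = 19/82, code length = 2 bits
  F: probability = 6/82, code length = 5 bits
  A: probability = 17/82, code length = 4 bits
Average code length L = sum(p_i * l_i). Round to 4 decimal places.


Weighted contributions p_i * l_i:
  B: (14/82) * 5 = 70/82
  D: (7/82) * 5 = 35/82
  C: (19/82) * 2 = 38/82
  G: (19/82) * 2 = 38/82
  F: (6/82) * 5 = 30/82
  A: (17/82) * 4 = 68/82
Sum = (70 + 35 + 38 + 38 + 30 + 68)/82 = 279/82

L = 279/82 = 3.4024 bits/symbol


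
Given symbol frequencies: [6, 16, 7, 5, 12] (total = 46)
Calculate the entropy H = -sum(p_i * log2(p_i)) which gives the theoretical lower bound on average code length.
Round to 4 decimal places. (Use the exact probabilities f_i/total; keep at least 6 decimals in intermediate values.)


Per-symbol terms -p_i * log2(p_i) with p_i = f_i/46:
  p = 6/46 = 0.130435: log2(p) = -2.938599, -p*log2(p) = 0.383296
  p = 16/46 = 0.347826: log2(p) = -1.523562, -p*log2(p) = 0.529935
  p = 7/46 = 0.152174: log2(p) = -2.716207, -p*log2(p) = 0.413336
  p = 5/46 = 0.108696: log2(p) = -3.201634, -p*log2(p) = 0.348004
  p = 12/46 = 0.260870: log2(p) = -1.938599, -p*log2(p) = 0.505722
H = 0.383296 + 0.529935 + 0.413336 + 0.348004 + 0.505722 = 2.180293

H = 2.1803 bits/symbol


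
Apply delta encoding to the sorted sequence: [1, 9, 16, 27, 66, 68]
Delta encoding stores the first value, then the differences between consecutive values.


First value: 1
Deltas:
  9 - 1 = 8
  16 - 9 = 7
  27 - 16 = 11
  66 - 27 = 39
  68 - 66 = 2


Delta encoded: [1, 8, 7, 11, 39, 2]


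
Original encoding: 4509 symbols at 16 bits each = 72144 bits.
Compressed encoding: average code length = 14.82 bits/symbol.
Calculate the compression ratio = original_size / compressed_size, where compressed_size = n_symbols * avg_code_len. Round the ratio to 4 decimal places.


original_size = n_symbols * orig_bits = 4509 * 16 = 72144 bits
compressed_size = n_symbols * avg_code_len = 4509 * 14.82 = 66823.38 bits
ratio = original_size / compressed_size = 72144 / 66823.38 = 1.0796

Compression ratio = 1.0796


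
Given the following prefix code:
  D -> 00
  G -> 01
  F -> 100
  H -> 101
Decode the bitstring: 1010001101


Decoding step by step:
Bits 101 -> H
Bits 00 -> D
Bits 01 -> G
Bits 101 -> H


Decoded message: HDGH


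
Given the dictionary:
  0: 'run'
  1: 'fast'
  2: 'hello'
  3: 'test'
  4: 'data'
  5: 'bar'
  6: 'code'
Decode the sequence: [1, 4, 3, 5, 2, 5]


Look up each index in the dictionary:
  1 -> 'fast'
  4 -> 'data'
  3 -> 'test'
  5 -> 'bar'
  2 -> 'hello'
  5 -> 'bar'

Decoded: "fast data test bar hello bar"


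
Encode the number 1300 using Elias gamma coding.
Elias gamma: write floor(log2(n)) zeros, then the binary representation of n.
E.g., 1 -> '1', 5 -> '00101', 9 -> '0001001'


num_bits = floor(log2(1300)) + 1 = 11
leading_zeros = num_bits - 1 = 10
binary(1300) = 10100010100

Elias gamma(1300) = '0000000000' + '10100010100' = 000000000010100010100 (21 bits)


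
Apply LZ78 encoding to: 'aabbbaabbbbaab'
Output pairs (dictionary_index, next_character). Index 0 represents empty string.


LZ78 encoding steps:
Dictionary: {0: ''}
Step 1: w='' (idx 0), next='a' -> output (0, 'a'), add 'a' as idx 1
Step 2: w='a' (idx 1), next='b' -> output (1, 'b'), add 'ab' as idx 2
Step 3: w='' (idx 0), next='b' -> output (0, 'b'), add 'b' as idx 3
Step 4: w='b' (idx 3), next='a' -> output (3, 'a'), add 'ba' as idx 4
Step 5: w='ab' (idx 2), next='b' -> output (2, 'b'), add 'abb' as idx 5
Step 6: w='b' (idx 3), next='b' -> output (3, 'b'), add 'bb' as idx 6
Step 7: w='a' (idx 1), next='a' -> output (1, 'a'), add 'aa' as idx 7
Step 8: w='b' (idx 3), end of input -> output (3, '')


Encoded: [(0, 'a'), (1, 'b'), (0, 'b'), (3, 'a'), (2, 'b'), (3, 'b'), (1, 'a'), (3, '')]


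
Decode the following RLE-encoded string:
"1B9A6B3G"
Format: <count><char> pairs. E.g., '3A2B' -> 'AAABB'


Expanding each <count><char> pair:
  1B -> 'B'
  9A -> 'AAAAAAAAA'
  6B -> 'BBBBBB'
  3G -> 'GGG'

Decoded = BAAAAAAAAABBBBBBGGG


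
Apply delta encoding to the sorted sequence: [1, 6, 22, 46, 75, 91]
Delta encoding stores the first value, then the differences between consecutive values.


First value: 1
Deltas:
  6 - 1 = 5
  22 - 6 = 16
  46 - 22 = 24
  75 - 46 = 29
  91 - 75 = 16


Delta encoded: [1, 5, 16, 24, 29, 16]


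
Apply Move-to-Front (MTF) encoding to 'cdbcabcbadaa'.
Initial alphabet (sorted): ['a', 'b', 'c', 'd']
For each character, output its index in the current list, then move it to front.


MTF encoding:
'c': index 2 in ['a', 'b', 'c', 'd'] -> ['c', 'a', 'b', 'd']
'd': index 3 in ['c', 'a', 'b', 'd'] -> ['d', 'c', 'a', 'b']
'b': index 3 in ['d', 'c', 'a', 'b'] -> ['b', 'd', 'c', 'a']
'c': index 2 in ['b', 'd', 'c', 'a'] -> ['c', 'b', 'd', 'a']
'a': index 3 in ['c', 'b', 'd', 'a'] -> ['a', 'c', 'b', 'd']
'b': index 2 in ['a', 'c', 'b', 'd'] -> ['b', 'a', 'c', 'd']
'c': index 2 in ['b', 'a', 'c', 'd'] -> ['c', 'b', 'a', 'd']
'b': index 1 in ['c', 'b', 'a', 'd'] -> ['b', 'c', 'a', 'd']
'a': index 2 in ['b', 'c', 'a', 'd'] -> ['a', 'b', 'c', 'd']
'd': index 3 in ['a', 'b', 'c', 'd'] -> ['d', 'a', 'b', 'c']
'a': index 1 in ['d', 'a', 'b', 'c'] -> ['a', 'd', 'b', 'c']
'a': index 0 in ['a', 'd', 'b', 'c'] -> ['a', 'd', 'b', 'c']


Output: [2, 3, 3, 2, 3, 2, 2, 1, 2, 3, 1, 0]


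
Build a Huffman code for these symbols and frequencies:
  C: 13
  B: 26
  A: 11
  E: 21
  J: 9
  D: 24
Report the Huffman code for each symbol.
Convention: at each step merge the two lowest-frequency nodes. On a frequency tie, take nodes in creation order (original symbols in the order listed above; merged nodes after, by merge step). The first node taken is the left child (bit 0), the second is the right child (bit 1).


Huffman tree construction:
Step 1: Merge J(9) + A(11) = 20
Step 2: Merge C(13) + (J+A)(20) = 33
Step 3: Merge E(21) + D(24) = 45
Step 4: Merge B(26) + (C+(J+A))(33) = 59
Step 5: Merge (E+D)(45) + (B+(C+(J+A)))(59) = 104
Read each symbol's code off the tree from the root (left child = 0, right child = 1).

Codes:
  C: 110 (length 3)
  B: 10 (length 2)
  A: 1111 (length 4)
  E: 00 (length 2)
  J: 1110 (length 4)
  D: 01 (length 2)
Average code length: 261/104 = 2.5096 bits/symbol


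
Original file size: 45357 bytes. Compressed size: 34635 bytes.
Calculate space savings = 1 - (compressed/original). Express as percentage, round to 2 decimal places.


ratio = compressed/original = 34635/45357 = 0.763609
savings = 1 - ratio = 1 - 0.763609 = 0.236391
as a percentage: 0.236391 * 100 = 23.64%

Space savings = 1 - 34635/45357 = 23.64%


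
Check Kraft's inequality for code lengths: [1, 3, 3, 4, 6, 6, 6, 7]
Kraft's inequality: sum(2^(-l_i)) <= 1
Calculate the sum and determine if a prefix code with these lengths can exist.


Sum = 2^(-1) + 2^(-3) + 2^(-3) + 2^(-4) + 2^(-6) + 2^(-6) + 2^(-6) + 2^(-7)
    = 0.5 + 0.125 + 0.125 + 0.0625 + 0.015625 + 0.015625 + 0.015625 + 0.0078125
    = 111/128 = 0.8671875
Since 0.8671875 <= 1, Kraft's inequality IS satisfied.
A prefix code with these lengths CAN exist.

Kraft sum = 0.8671875. Satisfied.


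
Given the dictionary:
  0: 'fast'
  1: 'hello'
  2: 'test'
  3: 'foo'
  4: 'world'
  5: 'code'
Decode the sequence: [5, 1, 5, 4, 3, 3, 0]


Look up each index in the dictionary:
  5 -> 'code'
  1 -> 'hello'
  5 -> 'code'
  4 -> 'world'
  3 -> 'foo'
  3 -> 'foo'
  0 -> 'fast'

Decoded: "code hello code world foo foo fast"


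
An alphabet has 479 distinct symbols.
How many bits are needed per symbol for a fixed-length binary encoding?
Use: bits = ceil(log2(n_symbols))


log2(479) = 8.9039
Bracket: 2^8 = 256 < 479 <= 2^9 = 512
So ceil(log2(479)) = 9

bits = ceil(log2(479)) = ceil(8.9039) = 9 bits


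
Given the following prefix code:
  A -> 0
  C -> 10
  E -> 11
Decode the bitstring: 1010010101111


Decoding step by step:
Bits 10 -> C
Bits 10 -> C
Bits 0 -> A
Bits 10 -> C
Bits 10 -> C
Bits 11 -> E
Bits 11 -> E


Decoded message: CCACCEE


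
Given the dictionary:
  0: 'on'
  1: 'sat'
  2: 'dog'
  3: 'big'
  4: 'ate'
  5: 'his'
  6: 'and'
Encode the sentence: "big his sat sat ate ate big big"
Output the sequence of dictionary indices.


Look up each word in the dictionary:
  'big' -> 3
  'his' -> 5
  'sat' -> 1
  'sat' -> 1
  'ate' -> 4
  'ate' -> 4
  'big' -> 3
  'big' -> 3

Encoded: [3, 5, 1, 1, 4, 4, 3, 3]
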